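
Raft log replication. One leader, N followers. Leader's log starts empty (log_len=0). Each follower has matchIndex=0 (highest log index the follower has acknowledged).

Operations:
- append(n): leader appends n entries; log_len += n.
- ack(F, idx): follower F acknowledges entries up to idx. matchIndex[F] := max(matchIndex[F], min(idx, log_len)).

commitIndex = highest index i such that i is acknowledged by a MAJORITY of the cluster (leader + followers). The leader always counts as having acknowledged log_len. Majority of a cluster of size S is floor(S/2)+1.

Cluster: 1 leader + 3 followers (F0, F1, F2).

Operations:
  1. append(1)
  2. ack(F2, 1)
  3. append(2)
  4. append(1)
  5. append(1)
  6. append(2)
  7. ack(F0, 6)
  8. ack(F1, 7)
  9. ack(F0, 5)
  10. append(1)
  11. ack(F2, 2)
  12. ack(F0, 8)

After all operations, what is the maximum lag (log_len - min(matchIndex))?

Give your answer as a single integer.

Answer: 6

Derivation:
Op 1: append 1 -> log_len=1
Op 2: F2 acks idx 1 -> match: F0=0 F1=0 F2=1; commitIndex=0
Op 3: append 2 -> log_len=3
Op 4: append 1 -> log_len=4
Op 5: append 1 -> log_len=5
Op 6: append 2 -> log_len=7
Op 7: F0 acks idx 6 -> match: F0=6 F1=0 F2=1; commitIndex=1
Op 8: F1 acks idx 7 -> match: F0=6 F1=7 F2=1; commitIndex=6
Op 9: F0 acks idx 5 -> match: F0=6 F1=7 F2=1; commitIndex=6
Op 10: append 1 -> log_len=8
Op 11: F2 acks idx 2 -> match: F0=6 F1=7 F2=2; commitIndex=6
Op 12: F0 acks idx 8 -> match: F0=8 F1=7 F2=2; commitIndex=7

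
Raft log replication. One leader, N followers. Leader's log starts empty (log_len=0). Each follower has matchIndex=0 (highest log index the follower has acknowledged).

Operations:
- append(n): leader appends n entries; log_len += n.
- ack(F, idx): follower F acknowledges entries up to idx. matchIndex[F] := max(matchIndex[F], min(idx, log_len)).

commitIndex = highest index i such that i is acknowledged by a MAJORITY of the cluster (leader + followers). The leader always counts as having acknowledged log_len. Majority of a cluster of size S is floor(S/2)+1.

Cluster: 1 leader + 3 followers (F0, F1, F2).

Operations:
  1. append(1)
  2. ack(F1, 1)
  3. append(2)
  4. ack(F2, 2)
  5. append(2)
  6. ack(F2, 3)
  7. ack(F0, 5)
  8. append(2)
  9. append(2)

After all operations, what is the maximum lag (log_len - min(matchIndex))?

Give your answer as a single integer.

Op 1: append 1 -> log_len=1
Op 2: F1 acks idx 1 -> match: F0=0 F1=1 F2=0; commitIndex=0
Op 3: append 2 -> log_len=3
Op 4: F2 acks idx 2 -> match: F0=0 F1=1 F2=2; commitIndex=1
Op 5: append 2 -> log_len=5
Op 6: F2 acks idx 3 -> match: F0=0 F1=1 F2=3; commitIndex=1
Op 7: F0 acks idx 5 -> match: F0=5 F1=1 F2=3; commitIndex=3
Op 8: append 2 -> log_len=7
Op 9: append 2 -> log_len=9

Answer: 8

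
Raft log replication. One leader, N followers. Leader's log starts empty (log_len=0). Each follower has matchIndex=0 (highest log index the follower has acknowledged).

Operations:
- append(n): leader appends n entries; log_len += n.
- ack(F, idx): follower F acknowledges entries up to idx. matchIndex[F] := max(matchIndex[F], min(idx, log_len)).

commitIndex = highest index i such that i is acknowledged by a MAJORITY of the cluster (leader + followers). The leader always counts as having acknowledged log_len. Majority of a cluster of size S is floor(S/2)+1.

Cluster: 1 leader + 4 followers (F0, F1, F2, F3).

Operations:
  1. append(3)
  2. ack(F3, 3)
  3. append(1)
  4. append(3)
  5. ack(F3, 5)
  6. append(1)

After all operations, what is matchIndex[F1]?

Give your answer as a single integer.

Op 1: append 3 -> log_len=3
Op 2: F3 acks idx 3 -> match: F0=0 F1=0 F2=0 F3=3; commitIndex=0
Op 3: append 1 -> log_len=4
Op 4: append 3 -> log_len=7
Op 5: F3 acks idx 5 -> match: F0=0 F1=0 F2=0 F3=5; commitIndex=0
Op 6: append 1 -> log_len=8

Answer: 0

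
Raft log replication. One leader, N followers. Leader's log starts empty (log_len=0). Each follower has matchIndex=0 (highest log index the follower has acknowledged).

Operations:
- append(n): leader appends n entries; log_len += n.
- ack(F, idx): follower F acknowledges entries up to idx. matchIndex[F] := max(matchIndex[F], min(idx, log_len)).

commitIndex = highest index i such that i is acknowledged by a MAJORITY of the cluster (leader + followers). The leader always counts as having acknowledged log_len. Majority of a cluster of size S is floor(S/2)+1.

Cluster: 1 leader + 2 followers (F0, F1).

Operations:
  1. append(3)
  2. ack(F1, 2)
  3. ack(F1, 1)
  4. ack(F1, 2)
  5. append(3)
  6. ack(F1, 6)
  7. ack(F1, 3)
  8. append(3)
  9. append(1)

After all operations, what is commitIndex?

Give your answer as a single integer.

Op 1: append 3 -> log_len=3
Op 2: F1 acks idx 2 -> match: F0=0 F1=2; commitIndex=2
Op 3: F1 acks idx 1 -> match: F0=0 F1=2; commitIndex=2
Op 4: F1 acks idx 2 -> match: F0=0 F1=2; commitIndex=2
Op 5: append 3 -> log_len=6
Op 6: F1 acks idx 6 -> match: F0=0 F1=6; commitIndex=6
Op 7: F1 acks idx 3 -> match: F0=0 F1=6; commitIndex=6
Op 8: append 3 -> log_len=9
Op 9: append 1 -> log_len=10

Answer: 6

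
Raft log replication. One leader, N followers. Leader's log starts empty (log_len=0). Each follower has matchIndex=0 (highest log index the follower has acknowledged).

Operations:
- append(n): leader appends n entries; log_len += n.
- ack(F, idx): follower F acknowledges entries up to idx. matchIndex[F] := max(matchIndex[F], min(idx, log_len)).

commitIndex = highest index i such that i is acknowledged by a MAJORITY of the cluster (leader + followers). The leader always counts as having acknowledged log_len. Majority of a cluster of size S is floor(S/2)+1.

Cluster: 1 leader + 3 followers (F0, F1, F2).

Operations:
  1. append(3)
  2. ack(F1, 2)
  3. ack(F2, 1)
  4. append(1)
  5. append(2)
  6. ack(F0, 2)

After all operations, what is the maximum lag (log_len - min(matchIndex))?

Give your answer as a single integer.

Op 1: append 3 -> log_len=3
Op 2: F1 acks idx 2 -> match: F0=0 F1=2 F2=0; commitIndex=0
Op 3: F2 acks idx 1 -> match: F0=0 F1=2 F2=1; commitIndex=1
Op 4: append 1 -> log_len=4
Op 5: append 2 -> log_len=6
Op 6: F0 acks idx 2 -> match: F0=2 F1=2 F2=1; commitIndex=2

Answer: 5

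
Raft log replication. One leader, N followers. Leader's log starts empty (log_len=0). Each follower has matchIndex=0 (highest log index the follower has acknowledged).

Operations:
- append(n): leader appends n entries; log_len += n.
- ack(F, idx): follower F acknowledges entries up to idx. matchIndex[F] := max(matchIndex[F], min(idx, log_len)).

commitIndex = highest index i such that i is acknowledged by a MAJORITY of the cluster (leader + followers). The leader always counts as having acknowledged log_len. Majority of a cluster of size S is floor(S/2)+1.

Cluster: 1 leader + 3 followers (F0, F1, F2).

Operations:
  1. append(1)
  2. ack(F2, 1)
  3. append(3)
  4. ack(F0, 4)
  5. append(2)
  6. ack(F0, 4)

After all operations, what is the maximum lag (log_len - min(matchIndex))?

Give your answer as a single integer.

Op 1: append 1 -> log_len=1
Op 2: F2 acks idx 1 -> match: F0=0 F1=0 F2=1; commitIndex=0
Op 3: append 3 -> log_len=4
Op 4: F0 acks idx 4 -> match: F0=4 F1=0 F2=1; commitIndex=1
Op 5: append 2 -> log_len=6
Op 6: F0 acks idx 4 -> match: F0=4 F1=0 F2=1; commitIndex=1

Answer: 6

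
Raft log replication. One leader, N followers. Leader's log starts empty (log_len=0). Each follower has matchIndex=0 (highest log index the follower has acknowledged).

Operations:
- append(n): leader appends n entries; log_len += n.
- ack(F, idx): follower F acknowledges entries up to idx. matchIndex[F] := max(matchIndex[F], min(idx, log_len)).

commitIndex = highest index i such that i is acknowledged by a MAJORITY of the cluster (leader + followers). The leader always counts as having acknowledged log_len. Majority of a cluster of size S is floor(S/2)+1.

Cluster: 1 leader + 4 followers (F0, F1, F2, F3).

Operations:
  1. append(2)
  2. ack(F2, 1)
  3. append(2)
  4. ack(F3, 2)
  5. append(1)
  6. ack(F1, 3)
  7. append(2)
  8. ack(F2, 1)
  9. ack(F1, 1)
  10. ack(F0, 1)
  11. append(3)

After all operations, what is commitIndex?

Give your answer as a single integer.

Op 1: append 2 -> log_len=2
Op 2: F2 acks idx 1 -> match: F0=0 F1=0 F2=1 F3=0; commitIndex=0
Op 3: append 2 -> log_len=4
Op 4: F3 acks idx 2 -> match: F0=0 F1=0 F2=1 F3=2; commitIndex=1
Op 5: append 1 -> log_len=5
Op 6: F1 acks idx 3 -> match: F0=0 F1=3 F2=1 F3=2; commitIndex=2
Op 7: append 2 -> log_len=7
Op 8: F2 acks idx 1 -> match: F0=0 F1=3 F2=1 F3=2; commitIndex=2
Op 9: F1 acks idx 1 -> match: F0=0 F1=3 F2=1 F3=2; commitIndex=2
Op 10: F0 acks idx 1 -> match: F0=1 F1=3 F2=1 F3=2; commitIndex=2
Op 11: append 3 -> log_len=10

Answer: 2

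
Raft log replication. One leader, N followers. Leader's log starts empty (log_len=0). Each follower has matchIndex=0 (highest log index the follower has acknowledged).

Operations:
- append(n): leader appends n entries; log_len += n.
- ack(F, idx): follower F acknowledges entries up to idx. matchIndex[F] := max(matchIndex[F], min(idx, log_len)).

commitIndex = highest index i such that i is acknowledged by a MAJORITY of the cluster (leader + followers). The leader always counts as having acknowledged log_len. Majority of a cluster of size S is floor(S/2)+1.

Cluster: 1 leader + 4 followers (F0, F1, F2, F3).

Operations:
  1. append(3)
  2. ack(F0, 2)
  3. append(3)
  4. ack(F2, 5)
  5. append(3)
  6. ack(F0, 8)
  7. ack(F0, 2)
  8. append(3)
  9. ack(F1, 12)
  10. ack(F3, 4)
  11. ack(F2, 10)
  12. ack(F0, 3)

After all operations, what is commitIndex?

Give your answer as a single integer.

Op 1: append 3 -> log_len=3
Op 2: F0 acks idx 2 -> match: F0=2 F1=0 F2=0 F3=0; commitIndex=0
Op 3: append 3 -> log_len=6
Op 4: F2 acks idx 5 -> match: F0=2 F1=0 F2=5 F3=0; commitIndex=2
Op 5: append 3 -> log_len=9
Op 6: F0 acks idx 8 -> match: F0=8 F1=0 F2=5 F3=0; commitIndex=5
Op 7: F0 acks idx 2 -> match: F0=8 F1=0 F2=5 F3=0; commitIndex=5
Op 8: append 3 -> log_len=12
Op 9: F1 acks idx 12 -> match: F0=8 F1=12 F2=5 F3=0; commitIndex=8
Op 10: F3 acks idx 4 -> match: F0=8 F1=12 F2=5 F3=4; commitIndex=8
Op 11: F2 acks idx 10 -> match: F0=8 F1=12 F2=10 F3=4; commitIndex=10
Op 12: F0 acks idx 3 -> match: F0=8 F1=12 F2=10 F3=4; commitIndex=10

Answer: 10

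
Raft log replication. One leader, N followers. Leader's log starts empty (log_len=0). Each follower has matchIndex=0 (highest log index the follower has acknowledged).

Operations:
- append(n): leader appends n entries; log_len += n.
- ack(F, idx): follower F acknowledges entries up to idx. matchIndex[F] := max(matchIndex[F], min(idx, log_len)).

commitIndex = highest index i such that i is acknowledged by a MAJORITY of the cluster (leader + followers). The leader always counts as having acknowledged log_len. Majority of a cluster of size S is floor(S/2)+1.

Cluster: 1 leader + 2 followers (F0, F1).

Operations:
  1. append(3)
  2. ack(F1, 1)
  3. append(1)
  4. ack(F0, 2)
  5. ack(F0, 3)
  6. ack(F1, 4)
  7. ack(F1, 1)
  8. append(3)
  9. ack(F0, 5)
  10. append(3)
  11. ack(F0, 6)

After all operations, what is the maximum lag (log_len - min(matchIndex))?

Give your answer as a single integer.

Op 1: append 3 -> log_len=3
Op 2: F1 acks idx 1 -> match: F0=0 F1=1; commitIndex=1
Op 3: append 1 -> log_len=4
Op 4: F0 acks idx 2 -> match: F0=2 F1=1; commitIndex=2
Op 5: F0 acks idx 3 -> match: F0=3 F1=1; commitIndex=3
Op 6: F1 acks idx 4 -> match: F0=3 F1=4; commitIndex=4
Op 7: F1 acks idx 1 -> match: F0=3 F1=4; commitIndex=4
Op 8: append 3 -> log_len=7
Op 9: F0 acks idx 5 -> match: F0=5 F1=4; commitIndex=5
Op 10: append 3 -> log_len=10
Op 11: F0 acks idx 6 -> match: F0=6 F1=4; commitIndex=6

Answer: 6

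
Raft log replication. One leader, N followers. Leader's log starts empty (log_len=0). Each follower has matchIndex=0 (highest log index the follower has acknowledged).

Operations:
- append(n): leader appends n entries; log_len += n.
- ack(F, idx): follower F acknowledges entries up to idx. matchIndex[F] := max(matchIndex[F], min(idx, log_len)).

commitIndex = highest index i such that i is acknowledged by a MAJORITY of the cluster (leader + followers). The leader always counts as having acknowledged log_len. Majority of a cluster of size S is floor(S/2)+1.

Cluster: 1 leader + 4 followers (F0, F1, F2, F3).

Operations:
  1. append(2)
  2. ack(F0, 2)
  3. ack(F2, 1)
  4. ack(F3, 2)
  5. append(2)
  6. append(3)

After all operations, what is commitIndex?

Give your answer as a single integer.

Op 1: append 2 -> log_len=2
Op 2: F0 acks idx 2 -> match: F0=2 F1=0 F2=0 F3=0; commitIndex=0
Op 3: F2 acks idx 1 -> match: F0=2 F1=0 F2=1 F3=0; commitIndex=1
Op 4: F3 acks idx 2 -> match: F0=2 F1=0 F2=1 F3=2; commitIndex=2
Op 5: append 2 -> log_len=4
Op 6: append 3 -> log_len=7

Answer: 2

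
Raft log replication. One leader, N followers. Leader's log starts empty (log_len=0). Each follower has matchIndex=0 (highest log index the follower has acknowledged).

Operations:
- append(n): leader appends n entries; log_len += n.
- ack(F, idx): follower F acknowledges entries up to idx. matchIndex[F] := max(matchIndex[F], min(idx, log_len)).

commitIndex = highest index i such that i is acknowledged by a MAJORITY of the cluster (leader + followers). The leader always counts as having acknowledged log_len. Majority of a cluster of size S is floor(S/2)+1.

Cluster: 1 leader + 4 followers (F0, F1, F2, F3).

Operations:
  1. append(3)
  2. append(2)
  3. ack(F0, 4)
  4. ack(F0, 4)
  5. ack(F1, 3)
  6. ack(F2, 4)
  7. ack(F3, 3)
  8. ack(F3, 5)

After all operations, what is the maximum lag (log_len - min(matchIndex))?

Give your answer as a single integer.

Op 1: append 3 -> log_len=3
Op 2: append 2 -> log_len=5
Op 3: F0 acks idx 4 -> match: F0=4 F1=0 F2=0 F3=0; commitIndex=0
Op 4: F0 acks idx 4 -> match: F0=4 F1=0 F2=0 F3=0; commitIndex=0
Op 5: F1 acks idx 3 -> match: F0=4 F1=3 F2=0 F3=0; commitIndex=3
Op 6: F2 acks idx 4 -> match: F0=4 F1=3 F2=4 F3=0; commitIndex=4
Op 7: F3 acks idx 3 -> match: F0=4 F1=3 F2=4 F3=3; commitIndex=4
Op 8: F3 acks idx 5 -> match: F0=4 F1=3 F2=4 F3=5; commitIndex=4

Answer: 2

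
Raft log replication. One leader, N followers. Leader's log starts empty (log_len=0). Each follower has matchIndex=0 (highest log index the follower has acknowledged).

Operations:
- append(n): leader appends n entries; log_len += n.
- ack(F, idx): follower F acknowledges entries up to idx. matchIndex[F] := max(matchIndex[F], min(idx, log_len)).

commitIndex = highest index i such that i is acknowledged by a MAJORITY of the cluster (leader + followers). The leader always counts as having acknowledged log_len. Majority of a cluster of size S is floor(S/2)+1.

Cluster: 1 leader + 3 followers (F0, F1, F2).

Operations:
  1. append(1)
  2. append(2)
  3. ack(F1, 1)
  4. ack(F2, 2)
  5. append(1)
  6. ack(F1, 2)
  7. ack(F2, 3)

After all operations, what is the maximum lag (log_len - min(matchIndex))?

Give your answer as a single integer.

Op 1: append 1 -> log_len=1
Op 2: append 2 -> log_len=3
Op 3: F1 acks idx 1 -> match: F0=0 F1=1 F2=0; commitIndex=0
Op 4: F2 acks idx 2 -> match: F0=0 F1=1 F2=2; commitIndex=1
Op 5: append 1 -> log_len=4
Op 6: F1 acks idx 2 -> match: F0=0 F1=2 F2=2; commitIndex=2
Op 7: F2 acks idx 3 -> match: F0=0 F1=2 F2=3; commitIndex=2

Answer: 4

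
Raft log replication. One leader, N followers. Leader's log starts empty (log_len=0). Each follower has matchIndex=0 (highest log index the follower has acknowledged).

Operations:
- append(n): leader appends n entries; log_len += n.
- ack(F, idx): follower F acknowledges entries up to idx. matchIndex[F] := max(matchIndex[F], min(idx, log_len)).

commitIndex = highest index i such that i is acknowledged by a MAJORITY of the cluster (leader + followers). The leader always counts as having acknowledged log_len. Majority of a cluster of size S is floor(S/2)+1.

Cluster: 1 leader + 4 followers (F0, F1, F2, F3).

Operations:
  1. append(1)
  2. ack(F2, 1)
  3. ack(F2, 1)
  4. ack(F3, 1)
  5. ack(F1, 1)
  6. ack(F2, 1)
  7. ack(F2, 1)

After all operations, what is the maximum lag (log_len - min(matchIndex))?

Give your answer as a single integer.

Answer: 1

Derivation:
Op 1: append 1 -> log_len=1
Op 2: F2 acks idx 1 -> match: F0=0 F1=0 F2=1 F3=0; commitIndex=0
Op 3: F2 acks idx 1 -> match: F0=0 F1=0 F2=1 F3=0; commitIndex=0
Op 4: F3 acks idx 1 -> match: F0=0 F1=0 F2=1 F3=1; commitIndex=1
Op 5: F1 acks idx 1 -> match: F0=0 F1=1 F2=1 F3=1; commitIndex=1
Op 6: F2 acks idx 1 -> match: F0=0 F1=1 F2=1 F3=1; commitIndex=1
Op 7: F2 acks idx 1 -> match: F0=0 F1=1 F2=1 F3=1; commitIndex=1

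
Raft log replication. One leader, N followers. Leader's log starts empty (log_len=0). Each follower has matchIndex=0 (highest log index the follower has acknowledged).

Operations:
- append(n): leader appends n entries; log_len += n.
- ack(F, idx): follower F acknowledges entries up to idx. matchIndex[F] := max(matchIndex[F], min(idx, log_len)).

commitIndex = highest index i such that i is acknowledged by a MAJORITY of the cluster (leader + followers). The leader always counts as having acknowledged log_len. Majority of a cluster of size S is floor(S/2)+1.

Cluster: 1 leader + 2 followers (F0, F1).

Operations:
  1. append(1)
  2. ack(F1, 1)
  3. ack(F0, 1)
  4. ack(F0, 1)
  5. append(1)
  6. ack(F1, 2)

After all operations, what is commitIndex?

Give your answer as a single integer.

Answer: 2

Derivation:
Op 1: append 1 -> log_len=1
Op 2: F1 acks idx 1 -> match: F0=0 F1=1; commitIndex=1
Op 3: F0 acks idx 1 -> match: F0=1 F1=1; commitIndex=1
Op 4: F0 acks idx 1 -> match: F0=1 F1=1; commitIndex=1
Op 5: append 1 -> log_len=2
Op 6: F1 acks idx 2 -> match: F0=1 F1=2; commitIndex=2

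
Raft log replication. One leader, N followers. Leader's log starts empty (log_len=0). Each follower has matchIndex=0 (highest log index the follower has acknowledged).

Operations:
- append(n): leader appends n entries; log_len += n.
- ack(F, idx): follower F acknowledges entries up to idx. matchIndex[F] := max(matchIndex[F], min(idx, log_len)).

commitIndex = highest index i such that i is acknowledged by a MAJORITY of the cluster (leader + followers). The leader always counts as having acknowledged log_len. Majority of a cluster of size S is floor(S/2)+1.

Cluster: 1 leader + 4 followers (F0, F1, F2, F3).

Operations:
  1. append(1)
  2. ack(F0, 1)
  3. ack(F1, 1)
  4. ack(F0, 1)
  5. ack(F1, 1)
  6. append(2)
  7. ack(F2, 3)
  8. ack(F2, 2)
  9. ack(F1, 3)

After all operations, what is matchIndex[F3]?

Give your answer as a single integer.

Answer: 0

Derivation:
Op 1: append 1 -> log_len=1
Op 2: F0 acks idx 1 -> match: F0=1 F1=0 F2=0 F3=0; commitIndex=0
Op 3: F1 acks idx 1 -> match: F0=1 F1=1 F2=0 F3=0; commitIndex=1
Op 4: F0 acks idx 1 -> match: F0=1 F1=1 F2=0 F3=0; commitIndex=1
Op 5: F1 acks idx 1 -> match: F0=1 F1=1 F2=0 F3=0; commitIndex=1
Op 6: append 2 -> log_len=3
Op 7: F2 acks idx 3 -> match: F0=1 F1=1 F2=3 F3=0; commitIndex=1
Op 8: F2 acks idx 2 -> match: F0=1 F1=1 F2=3 F3=0; commitIndex=1
Op 9: F1 acks idx 3 -> match: F0=1 F1=3 F2=3 F3=0; commitIndex=3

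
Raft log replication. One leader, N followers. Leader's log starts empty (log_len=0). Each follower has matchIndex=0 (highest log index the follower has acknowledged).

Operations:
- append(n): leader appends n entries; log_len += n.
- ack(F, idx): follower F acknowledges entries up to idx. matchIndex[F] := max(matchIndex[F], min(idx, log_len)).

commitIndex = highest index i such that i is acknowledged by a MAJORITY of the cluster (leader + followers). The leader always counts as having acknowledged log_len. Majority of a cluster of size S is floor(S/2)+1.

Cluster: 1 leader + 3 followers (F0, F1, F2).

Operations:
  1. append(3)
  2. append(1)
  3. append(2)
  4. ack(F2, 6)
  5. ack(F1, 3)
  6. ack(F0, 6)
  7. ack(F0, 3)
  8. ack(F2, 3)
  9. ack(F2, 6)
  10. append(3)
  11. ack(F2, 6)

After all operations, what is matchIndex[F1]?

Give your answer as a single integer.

Answer: 3

Derivation:
Op 1: append 3 -> log_len=3
Op 2: append 1 -> log_len=4
Op 3: append 2 -> log_len=6
Op 4: F2 acks idx 6 -> match: F0=0 F1=0 F2=6; commitIndex=0
Op 5: F1 acks idx 3 -> match: F0=0 F1=3 F2=6; commitIndex=3
Op 6: F0 acks idx 6 -> match: F0=6 F1=3 F2=6; commitIndex=6
Op 7: F0 acks idx 3 -> match: F0=6 F1=3 F2=6; commitIndex=6
Op 8: F2 acks idx 3 -> match: F0=6 F1=3 F2=6; commitIndex=6
Op 9: F2 acks idx 6 -> match: F0=6 F1=3 F2=6; commitIndex=6
Op 10: append 3 -> log_len=9
Op 11: F2 acks idx 6 -> match: F0=6 F1=3 F2=6; commitIndex=6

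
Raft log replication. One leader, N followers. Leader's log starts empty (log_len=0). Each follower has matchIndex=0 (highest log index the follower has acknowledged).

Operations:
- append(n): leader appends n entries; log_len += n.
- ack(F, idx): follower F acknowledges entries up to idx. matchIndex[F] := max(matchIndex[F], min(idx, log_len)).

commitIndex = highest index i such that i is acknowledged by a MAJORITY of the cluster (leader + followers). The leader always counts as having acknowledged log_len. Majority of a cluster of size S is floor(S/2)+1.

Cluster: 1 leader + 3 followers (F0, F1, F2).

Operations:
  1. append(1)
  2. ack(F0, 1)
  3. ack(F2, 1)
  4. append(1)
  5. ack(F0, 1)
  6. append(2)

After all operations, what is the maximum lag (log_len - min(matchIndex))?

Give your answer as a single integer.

Op 1: append 1 -> log_len=1
Op 2: F0 acks idx 1 -> match: F0=1 F1=0 F2=0; commitIndex=0
Op 3: F2 acks idx 1 -> match: F0=1 F1=0 F2=1; commitIndex=1
Op 4: append 1 -> log_len=2
Op 5: F0 acks idx 1 -> match: F0=1 F1=0 F2=1; commitIndex=1
Op 6: append 2 -> log_len=4

Answer: 4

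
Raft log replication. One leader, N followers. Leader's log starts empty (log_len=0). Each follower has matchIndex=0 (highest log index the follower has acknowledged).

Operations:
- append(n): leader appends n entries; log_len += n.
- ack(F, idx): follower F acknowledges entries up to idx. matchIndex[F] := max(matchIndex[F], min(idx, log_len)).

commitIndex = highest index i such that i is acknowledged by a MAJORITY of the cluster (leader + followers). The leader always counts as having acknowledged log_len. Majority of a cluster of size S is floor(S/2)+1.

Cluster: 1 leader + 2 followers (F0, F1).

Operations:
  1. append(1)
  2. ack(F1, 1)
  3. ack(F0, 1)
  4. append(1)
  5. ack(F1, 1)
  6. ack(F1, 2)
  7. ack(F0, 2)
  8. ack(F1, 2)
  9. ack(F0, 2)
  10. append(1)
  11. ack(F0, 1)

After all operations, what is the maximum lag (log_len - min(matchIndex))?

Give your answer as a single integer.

Op 1: append 1 -> log_len=1
Op 2: F1 acks idx 1 -> match: F0=0 F1=1; commitIndex=1
Op 3: F0 acks idx 1 -> match: F0=1 F1=1; commitIndex=1
Op 4: append 1 -> log_len=2
Op 5: F1 acks idx 1 -> match: F0=1 F1=1; commitIndex=1
Op 6: F1 acks idx 2 -> match: F0=1 F1=2; commitIndex=2
Op 7: F0 acks idx 2 -> match: F0=2 F1=2; commitIndex=2
Op 8: F1 acks idx 2 -> match: F0=2 F1=2; commitIndex=2
Op 9: F0 acks idx 2 -> match: F0=2 F1=2; commitIndex=2
Op 10: append 1 -> log_len=3
Op 11: F0 acks idx 1 -> match: F0=2 F1=2; commitIndex=2

Answer: 1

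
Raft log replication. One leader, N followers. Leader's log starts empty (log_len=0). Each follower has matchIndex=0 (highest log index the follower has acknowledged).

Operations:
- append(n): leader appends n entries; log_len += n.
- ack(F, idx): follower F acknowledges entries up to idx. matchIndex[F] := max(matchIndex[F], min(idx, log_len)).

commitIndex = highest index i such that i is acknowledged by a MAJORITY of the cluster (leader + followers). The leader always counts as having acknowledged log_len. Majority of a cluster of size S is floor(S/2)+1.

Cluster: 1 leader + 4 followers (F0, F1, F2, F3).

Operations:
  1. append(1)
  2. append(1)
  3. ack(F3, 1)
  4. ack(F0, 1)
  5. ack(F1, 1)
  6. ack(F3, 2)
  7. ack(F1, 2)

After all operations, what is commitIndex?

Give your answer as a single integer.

Op 1: append 1 -> log_len=1
Op 2: append 1 -> log_len=2
Op 3: F3 acks idx 1 -> match: F0=0 F1=0 F2=0 F3=1; commitIndex=0
Op 4: F0 acks idx 1 -> match: F0=1 F1=0 F2=0 F3=1; commitIndex=1
Op 5: F1 acks idx 1 -> match: F0=1 F1=1 F2=0 F3=1; commitIndex=1
Op 6: F3 acks idx 2 -> match: F0=1 F1=1 F2=0 F3=2; commitIndex=1
Op 7: F1 acks idx 2 -> match: F0=1 F1=2 F2=0 F3=2; commitIndex=2

Answer: 2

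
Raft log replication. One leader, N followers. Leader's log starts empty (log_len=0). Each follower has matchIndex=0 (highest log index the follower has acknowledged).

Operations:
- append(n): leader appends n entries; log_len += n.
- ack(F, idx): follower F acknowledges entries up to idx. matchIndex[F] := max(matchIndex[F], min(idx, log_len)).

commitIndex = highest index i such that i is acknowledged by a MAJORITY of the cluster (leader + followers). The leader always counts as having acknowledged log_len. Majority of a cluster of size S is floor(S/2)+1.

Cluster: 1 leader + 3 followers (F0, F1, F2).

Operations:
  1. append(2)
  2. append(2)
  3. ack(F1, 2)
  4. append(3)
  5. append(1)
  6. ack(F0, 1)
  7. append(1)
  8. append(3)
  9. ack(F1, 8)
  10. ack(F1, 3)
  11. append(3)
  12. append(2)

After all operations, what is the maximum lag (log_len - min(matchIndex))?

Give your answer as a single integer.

Answer: 17

Derivation:
Op 1: append 2 -> log_len=2
Op 2: append 2 -> log_len=4
Op 3: F1 acks idx 2 -> match: F0=0 F1=2 F2=0; commitIndex=0
Op 4: append 3 -> log_len=7
Op 5: append 1 -> log_len=8
Op 6: F0 acks idx 1 -> match: F0=1 F1=2 F2=0; commitIndex=1
Op 7: append 1 -> log_len=9
Op 8: append 3 -> log_len=12
Op 9: F1 acks idx 8 -> match: F0=1 F1=8 F2=0; commitIndex=1
Op 10: F1 acks idx 3 -> match: F0=1 F1=8 F2=0; commitIndex=1
Op 11: append 3 -> log_len=15
Op 12: append 2 -> log_len=17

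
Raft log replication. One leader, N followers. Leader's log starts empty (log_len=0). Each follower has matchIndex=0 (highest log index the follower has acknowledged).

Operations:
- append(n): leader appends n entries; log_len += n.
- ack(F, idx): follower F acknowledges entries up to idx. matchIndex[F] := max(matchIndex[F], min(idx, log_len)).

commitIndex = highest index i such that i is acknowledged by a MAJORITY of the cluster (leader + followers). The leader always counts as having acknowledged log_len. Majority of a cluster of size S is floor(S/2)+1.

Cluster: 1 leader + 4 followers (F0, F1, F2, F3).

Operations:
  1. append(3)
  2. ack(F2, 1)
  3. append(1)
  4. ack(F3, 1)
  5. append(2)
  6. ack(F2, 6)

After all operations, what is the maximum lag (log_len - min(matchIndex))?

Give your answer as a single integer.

Answer: 6

Derivation:
Op 1: append 3 -> log_len=3
Op 2: F2 acks idx 1 -> match: F0=0 F1=0 F2=1 F3=0; commitIndex=0
Op 3: append 1 -> log_len=4
Op 4: F3 acks idx 1 -> match: F0=0 F1=0 F2=1 F3=1; commitIndex=1
Op 5: append 2 -> log_len=6
Op 6: F2 acks idx 6 -> match: F0=0 F1=0 F2=6 F3=1; commitIndex=1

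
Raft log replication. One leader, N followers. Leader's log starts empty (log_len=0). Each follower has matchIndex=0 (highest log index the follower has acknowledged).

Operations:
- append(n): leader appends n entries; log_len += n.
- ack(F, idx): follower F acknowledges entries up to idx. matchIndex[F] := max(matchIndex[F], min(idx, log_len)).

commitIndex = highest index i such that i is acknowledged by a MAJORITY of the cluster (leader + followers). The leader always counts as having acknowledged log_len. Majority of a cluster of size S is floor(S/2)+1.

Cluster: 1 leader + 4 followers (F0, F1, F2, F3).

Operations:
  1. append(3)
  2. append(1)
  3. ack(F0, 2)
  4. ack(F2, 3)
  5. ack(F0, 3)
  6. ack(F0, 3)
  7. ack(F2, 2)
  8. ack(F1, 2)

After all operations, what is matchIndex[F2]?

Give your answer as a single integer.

Answer: 3

Derivation:
Op 1: append 3 -> log_len=3
Op 2: append 1 -> log_len=4
Op 3: F0 acks idx 2 -> match: F0=2 F1=0 F2=0 F3=0; commitIndex=0
Op 4: F2 acks idx 3 -> match: F0=2 F1=0 F2=3 F3=0; commitIndex=2
Op 5: F0 acks idx 3 -> match: F0=3 F1=0 F2=3 F3=0; commitIndex=3
Op 6: F0 acks idx 3 -> match: F0=3 F1=0 F2=3 F3=0; commitIndex=3
Op 7: F2 acks idx 2 -> match: F0=3 F1=0 F2=3 F3=0; commitIndex=3
Op 8: F1 acks idx 2 -> match: F0=3 F1=2 F2=3 F3=0; commitIndex=3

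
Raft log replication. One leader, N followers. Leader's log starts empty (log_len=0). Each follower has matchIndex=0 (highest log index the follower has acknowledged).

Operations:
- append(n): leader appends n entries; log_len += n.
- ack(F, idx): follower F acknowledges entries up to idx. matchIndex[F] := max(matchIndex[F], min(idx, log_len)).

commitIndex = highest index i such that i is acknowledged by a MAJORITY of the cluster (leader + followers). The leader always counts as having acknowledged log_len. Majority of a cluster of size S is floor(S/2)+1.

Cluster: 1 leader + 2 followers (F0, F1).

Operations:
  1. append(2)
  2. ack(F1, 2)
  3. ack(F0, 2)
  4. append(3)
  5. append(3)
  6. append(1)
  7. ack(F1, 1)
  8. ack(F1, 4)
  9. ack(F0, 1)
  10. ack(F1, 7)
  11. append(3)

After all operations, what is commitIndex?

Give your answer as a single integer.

Answer: 7

Derivation:
Op 1: append 2 -> log_len=2
Op 2: F1 acks idx 2 -> match: F0=0 F1=2; commitIndex=2
Op 3: F0 acks idx 2 -> match: F0=2 F1=2; commitIndex=2
Op 4: append 3 -> log_len=5
Op 5: append 3 -> log_len=8
Op 6: append 1 -> log_len=9
Op 7: F1 acks idx 1 -> match: F0=2 F1=2; commitIndex=2
Op 8: F1 acks idx 4 -> match: F0=2 F1=4; commitIndex=4
Op 9: F0 acks idx 1 -> match: F0=2 F1=4; commitIndex=4
Op 10: F1 acks idx 7 -> match: F0=2 F1=7; commitIndex=7
Op 11: append 3 -> log_len=12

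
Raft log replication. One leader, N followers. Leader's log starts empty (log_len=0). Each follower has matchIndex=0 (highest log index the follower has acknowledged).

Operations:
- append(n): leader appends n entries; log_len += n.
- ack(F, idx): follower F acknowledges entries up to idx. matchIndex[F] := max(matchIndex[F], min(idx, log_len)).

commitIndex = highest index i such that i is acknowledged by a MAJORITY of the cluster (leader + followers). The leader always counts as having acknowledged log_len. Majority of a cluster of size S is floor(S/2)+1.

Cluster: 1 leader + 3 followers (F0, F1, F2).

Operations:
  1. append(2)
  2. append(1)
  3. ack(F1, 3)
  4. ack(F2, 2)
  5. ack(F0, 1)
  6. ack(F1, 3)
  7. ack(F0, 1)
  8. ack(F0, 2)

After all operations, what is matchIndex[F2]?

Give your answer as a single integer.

Op 1: append 2 -> log_len=2
Op 2: append 1 -> log_len=3
Op 3: F1 acks idx 3 -> match: F0=0 F1=3 F2=0; commitIndex=0
Op 4: F2 acks idx 2 -> match: F0=0 F1=3 F2=2; commitIndex=2
Op 5: F0 acks idx 1 -> match: F0=1 F1=3 F2=2; commitIndex=2
Op 6: F1 acks idx 3 -> match: F0=1 F1=3 F2=2; commitIndex=2
Op 7: F0 acks idx 1 -> match: F0=1 F1=3 F2=2; commitIndex=2
Op 8: F0 acks idx 2 -> match: F0=2 F1=3 F2=2; commitIndex=2

Answer: 2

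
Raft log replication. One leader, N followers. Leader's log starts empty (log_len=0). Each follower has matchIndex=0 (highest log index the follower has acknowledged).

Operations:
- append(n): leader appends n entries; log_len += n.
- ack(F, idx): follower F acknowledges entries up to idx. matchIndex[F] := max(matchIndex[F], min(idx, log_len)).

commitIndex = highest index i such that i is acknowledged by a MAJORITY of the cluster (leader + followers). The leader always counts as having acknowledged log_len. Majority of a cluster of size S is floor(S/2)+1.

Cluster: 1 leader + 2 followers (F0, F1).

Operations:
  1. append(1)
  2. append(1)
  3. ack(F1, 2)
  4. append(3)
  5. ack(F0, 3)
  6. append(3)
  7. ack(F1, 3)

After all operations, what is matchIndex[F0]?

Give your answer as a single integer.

Op 1: append 1 -> log_len=1
Op 2: append 1 -> log_len=2
Op 3: F1 acks idx 2 -> match: F0=0 F1=2; commitIndex=2
Op 4: append 3 -> log_len=5
Op 5: F0 acks idx 3 -> match: F0=3 F1=2; commitIndex=3
Op 6: append 3 -> log_len=8
Op 7: F1 acks idx 3 -> match: F0=3 F1=3; commitIndex=3

Answer: 3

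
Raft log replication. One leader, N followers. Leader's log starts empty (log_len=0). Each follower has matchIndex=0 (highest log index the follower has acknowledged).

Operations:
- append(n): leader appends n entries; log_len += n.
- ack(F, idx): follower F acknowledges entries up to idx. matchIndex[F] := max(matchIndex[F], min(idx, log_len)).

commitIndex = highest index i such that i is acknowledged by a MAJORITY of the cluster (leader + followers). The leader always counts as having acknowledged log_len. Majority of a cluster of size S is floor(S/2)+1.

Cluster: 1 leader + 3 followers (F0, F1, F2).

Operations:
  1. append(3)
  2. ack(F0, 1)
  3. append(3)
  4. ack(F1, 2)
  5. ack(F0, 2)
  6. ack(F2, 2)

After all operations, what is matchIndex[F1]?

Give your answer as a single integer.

Op 1: append 3 -> log_len=3
Op 2: F0 acks idx 1 -> match: F0=1 F1=0 F2=0; commitIndex=0
Op 3: append 3 -> log_len=6
Op 4: F1 acks idx 2 -> match: F0=1 F1=2 F2=0; commitIndex=1
Op 5: F0 acks idx 2 -> match: F0=2 F1=2 F2=0; commitIndex=2
Op 6: F2 acks idx 2 -> match: F0=2 F1=2 F2=2; commitIndex=2

Answer: 2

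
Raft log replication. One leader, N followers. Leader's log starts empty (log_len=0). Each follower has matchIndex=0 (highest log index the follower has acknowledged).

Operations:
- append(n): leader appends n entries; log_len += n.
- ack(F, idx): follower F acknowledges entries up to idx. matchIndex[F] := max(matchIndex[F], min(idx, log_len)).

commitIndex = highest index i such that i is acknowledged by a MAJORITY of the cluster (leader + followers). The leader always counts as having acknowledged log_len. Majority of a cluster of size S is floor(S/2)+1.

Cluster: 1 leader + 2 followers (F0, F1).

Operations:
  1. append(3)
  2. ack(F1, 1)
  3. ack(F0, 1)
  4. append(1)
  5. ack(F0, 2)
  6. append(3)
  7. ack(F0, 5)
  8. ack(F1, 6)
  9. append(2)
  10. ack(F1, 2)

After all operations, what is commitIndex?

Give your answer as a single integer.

Answer: 6

Derivation:
Op 1: append 3 -> log_len=3
Op 2: F1 acks idx 1 -> match: F0=0 F1=1; commitIndex=1
Op 3: F0 acks idx 1 -> match: F0=1 F1=1; commitIndex=1
Op 4: append 1 -> log_len=4
Op 5: F0 acks idx 2 -> match: F0=2 F1=1; commitIndex=2
Op 6: append 3 -> log_len=7
Op 7: F0 acks idx 5 -> match: F0=5 F1=1; commitIndex=5
Op 8: F1 acks idx 6 -> match: F0=5 F1=6; commitIndex=6
Op 9: append 2 -> log_len=9
Op 10: F1 acks idx 2 -> match: F0=5 F1=6; commitIndex=6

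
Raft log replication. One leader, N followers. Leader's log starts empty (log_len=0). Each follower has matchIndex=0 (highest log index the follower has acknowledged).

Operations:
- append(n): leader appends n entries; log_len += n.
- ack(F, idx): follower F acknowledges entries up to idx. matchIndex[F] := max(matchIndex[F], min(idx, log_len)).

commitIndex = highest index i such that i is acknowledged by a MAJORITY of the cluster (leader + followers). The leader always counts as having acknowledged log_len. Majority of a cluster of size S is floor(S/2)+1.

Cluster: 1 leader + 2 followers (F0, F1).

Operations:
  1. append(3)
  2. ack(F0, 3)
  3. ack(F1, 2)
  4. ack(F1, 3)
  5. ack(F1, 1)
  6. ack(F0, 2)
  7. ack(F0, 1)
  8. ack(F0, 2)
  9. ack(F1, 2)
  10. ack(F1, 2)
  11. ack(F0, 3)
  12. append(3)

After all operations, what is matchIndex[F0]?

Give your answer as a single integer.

Answer: 3

Derivation:
Op 1: append 3 -> log_len=3
Op 2: F0 acks idx 3 -> match: F0=3 F1=0; commitIndex=3
Op 3: F1 acks idx 2 -> match: F0=3 F1=2; commitIndex=3
Op 4: F1 acks idx 3 -> match: F0=3 F1=3; commitIndex=3
Op 5: F1 acks idx 1 -> match: F0=3 F1=3; commitIndex=3
Op 6: F0 acks idx 2 -> match: F0=3 F1=3; commitIndex=3
Op 7: F0 acks idx 1 -> match: F0=3 F1=3; commitIndex=3
Op 8: F0 acks idx 2 -> match: F0=3 F1=3; commitIndex=3
Op 9: F1 acks idx 2 -> match: F0=3 F1=3; commitIndex=3
Op 10: F1 acks idx 2 -> match: F0=3 F1=3; commitIndex=3
Op 11: F0 acks idx 3 -> match: F0=3 F1=3; commitIndex=3
Op 12: append 3 -> log_len=6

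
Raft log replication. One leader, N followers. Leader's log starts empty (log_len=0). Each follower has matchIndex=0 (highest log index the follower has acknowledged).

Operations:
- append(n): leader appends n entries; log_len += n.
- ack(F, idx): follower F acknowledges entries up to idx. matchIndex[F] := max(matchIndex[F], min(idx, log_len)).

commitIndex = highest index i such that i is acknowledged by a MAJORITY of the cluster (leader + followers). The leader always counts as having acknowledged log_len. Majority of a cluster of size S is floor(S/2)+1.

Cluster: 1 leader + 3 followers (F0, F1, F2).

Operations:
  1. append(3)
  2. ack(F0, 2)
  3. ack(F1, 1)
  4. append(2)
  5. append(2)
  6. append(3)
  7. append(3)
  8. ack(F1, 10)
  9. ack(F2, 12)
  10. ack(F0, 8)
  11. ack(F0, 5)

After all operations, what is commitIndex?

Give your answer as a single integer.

Answer: 10

Derivation:
Op 1: append 3 -> log_len=3
Op 2: F0 acks idx 2 -> match: F0=2 F1=0 F2=0; commitIndex=0
Op 3: F1 acks idx 1 -> match: F0=2 F1=1 F2=0; commitIndex=1
Op 4: append 2 -> log_len=5
Op 5: append 2 -> log_len=7
Op 6: append 3 -> log_len=10
Op 7: append 3 -> log_len=13
Op 8: F1 acks idx 10 -> match: F0=2 F1=10 F2=0; commitIndex=2
Op 9: F2 acks idx 12 -> match: F0=2 F1=10 F2=12; commitIndex=10
Op 10: F0 acks idx 8 -> match: F0=8 F1=10 F2=12; commitIndex=10
Op 11: F0 acks idx 5 -> match: F0=8 F1=10 F2=12; commitIndex=10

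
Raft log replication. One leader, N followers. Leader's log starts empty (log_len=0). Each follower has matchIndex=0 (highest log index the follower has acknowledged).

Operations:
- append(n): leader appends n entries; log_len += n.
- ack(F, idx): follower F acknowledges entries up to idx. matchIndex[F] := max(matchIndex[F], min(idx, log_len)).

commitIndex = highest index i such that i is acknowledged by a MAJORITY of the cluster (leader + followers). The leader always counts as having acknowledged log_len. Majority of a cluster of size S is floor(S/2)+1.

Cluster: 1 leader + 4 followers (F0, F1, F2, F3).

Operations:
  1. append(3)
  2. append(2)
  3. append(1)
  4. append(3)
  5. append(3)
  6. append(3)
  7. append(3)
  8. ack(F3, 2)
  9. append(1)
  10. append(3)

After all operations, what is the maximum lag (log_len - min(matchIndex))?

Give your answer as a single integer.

Op 1: append 3 -> log_len=3
Op 2: append 2 -> log_len=5
Op 3: append 1 -> log_len=6
Op 4: append 3 -> log_len=9
Op 5: append 3 -> log_len=12
Op 6: append 3 -> log_len=15
Op 7: append 3 -> log_len=18
Op 8: F3 acks idx 2 -> match: F0=0 F1=0 F2=0 F3=2; commitIndex=0
Op 9: append 1 -> log_len=19
Op 10: append 3 -> log_len=22

Answer: 22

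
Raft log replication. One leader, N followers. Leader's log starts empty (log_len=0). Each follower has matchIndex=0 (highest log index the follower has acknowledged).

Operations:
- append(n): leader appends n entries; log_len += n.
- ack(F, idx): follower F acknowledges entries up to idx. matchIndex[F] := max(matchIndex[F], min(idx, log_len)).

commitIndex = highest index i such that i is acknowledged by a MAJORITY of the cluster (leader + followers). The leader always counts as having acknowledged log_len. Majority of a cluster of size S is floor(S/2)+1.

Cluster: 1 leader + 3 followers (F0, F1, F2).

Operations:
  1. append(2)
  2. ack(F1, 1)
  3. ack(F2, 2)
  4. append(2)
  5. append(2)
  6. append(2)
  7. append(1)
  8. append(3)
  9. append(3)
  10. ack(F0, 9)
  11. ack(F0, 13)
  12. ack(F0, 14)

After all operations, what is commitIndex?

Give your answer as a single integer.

Op 1: append 2 -> log_len=2
Op 2: F1 acks idx 1 -> match: F0=0 F1=1 F2=0; commitIndex=0
Op 3: F2 acks idx 2 -> match: F0=0 F1=1 F2=2; commitIndex=1
Op 4: append 2 -> log_len=4
Op 5: append 2 -> log_len=6
Op 6: append 2 -> log_len=8
Op 7: append 1 -> log_len=9
Op 8: append 3 -> log_len=12
Op 9: append 3 -> log_len=15
Op 10: F0 acks idx 9 -> match: F0=9 F1=1 F2=2; commitIndex=2
Op 11: F0 acks idx 13 -> match: F0=13 F1=1 F2=2; commitIndex=2
Op 12: F0 acks idx 14 -> match: F0=14 F1=1 F2=2; commitIndex=2

Answer: 2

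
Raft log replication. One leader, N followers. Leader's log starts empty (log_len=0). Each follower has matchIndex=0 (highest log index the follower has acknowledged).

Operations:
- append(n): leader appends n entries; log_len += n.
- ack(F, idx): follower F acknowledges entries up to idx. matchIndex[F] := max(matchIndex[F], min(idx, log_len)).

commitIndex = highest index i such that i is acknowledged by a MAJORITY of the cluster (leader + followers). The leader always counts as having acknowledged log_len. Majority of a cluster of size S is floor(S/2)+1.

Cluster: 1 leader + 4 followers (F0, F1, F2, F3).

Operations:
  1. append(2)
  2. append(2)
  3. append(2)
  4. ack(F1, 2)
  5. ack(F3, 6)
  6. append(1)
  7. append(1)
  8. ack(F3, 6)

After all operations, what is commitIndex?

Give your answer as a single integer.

Op 1: append 2 -> log_len=2
Op 2: append 2 -> log_len=4
Op 3: append 2 -> log_len=6
Op 4: F1 acks idx 2 -> match: F0=0 F1=2 F2=0 F3=0; commitIndex=0
Op 5: F3 acks idx 6 -> match: F0=0 F1=2 F2=0 F3=6; commitIndex=2
Op 6: append 1 -> log_len=7
Op 7: append 1 -> log_len=8
Op 8: F3 acks idx 6 -> match: F0=0 F1=2 F2=0 F3=6; commitIndex=2

Answer: 2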